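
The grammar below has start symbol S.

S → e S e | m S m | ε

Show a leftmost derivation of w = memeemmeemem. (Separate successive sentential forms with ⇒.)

S ⇒ mSm   [S → m S m]
mSm ⇒ meSem   [S → e S e]
meSem ⇒ memSmem   [S → m S m]
memSmem ⇒ memeSemem   [S → e S e]
memeSemem ⇒ memeeSeemem   [S → e S e]
memeeSeemem ⇒ memeemSmeemem   [S → m S m]
memeemSmeemem ⇒ memeemmeemem   [S → ε]

S ⇒ mSm ⇒ meSem ⇒ memSmem ⇒ memeSemem ⇒ memeeSeemem ⇒ memeemSmeemem ⇒ memeemmeemem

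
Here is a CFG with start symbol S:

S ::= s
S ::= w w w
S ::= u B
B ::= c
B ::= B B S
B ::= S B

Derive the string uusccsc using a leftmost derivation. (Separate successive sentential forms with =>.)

S => uB => uSB => uuBB => uuSBB => uusBB => uusBBSB => uuscBSB => uusccSB => uusccsB => uusccsc

S => uB   [S ::= u B]
uB => uSB   [B ::= S B]
uSB => uuBB   [S ::= u B]
uuBB => uuSBB   [B ::= S B]
uuSBB => uusBB   [S ::= s]
uusBB => uusBBSB   [B ::= B B S]
uusBBSB => uuscBSB   [B ::= c]
uuscBSB => uusccSB   [B ::= c]
uusccSB => uusccsB   [S ::= s]
uusccsB => uusccsc   [B ::= c]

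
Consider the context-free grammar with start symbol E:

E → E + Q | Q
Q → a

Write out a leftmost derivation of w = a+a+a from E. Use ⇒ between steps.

E⇒E+Q⇒E+Q+Q⇒Q+Q+Q⇒a+Q+Q⇒a+a+Q⇒a+a+a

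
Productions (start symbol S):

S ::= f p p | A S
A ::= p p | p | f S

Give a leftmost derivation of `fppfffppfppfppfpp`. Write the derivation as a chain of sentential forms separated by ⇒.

S⇒AS⇒fSS⇒fASS⇒fppSS⇒fppASS⇒fppfSSS⇒fppfASSS⇒fppffSSSS⇒fppfffppSSS⇒fppfffppfppSS⇒fppfffppfppfppS⇒fppfffppfppfppfpp

S ⇒ AS   [S ::= A S]
AS ⇒ fSS   [A ::= f S]
fSS ⇒ fASS   [S ::= A S]
fASS ⇒ fppSS   [A ::= p p]
fppSS ⇒ fppASS   [S ::= A S]
fppASS ⇒ fppfSSS   [A ::= f S]
fppfSSS ⇒ fppfASSS   [S ::= A S]
fppfASSS ⇒ fppffSSSS   [A ::= f S]
fppffSSSS ⇒ fppfffppSSS   [S ::= f p p]
fppfffppSSS ⇒ fppfffppfppSS   [S ::= f p p]
fppfffppfppSS ⇒ fppfffppfppfppS   [S ::= f p p]
fppfffppfppfppS ⇒ fppfffppfppfppfpp   [S ::= f p p]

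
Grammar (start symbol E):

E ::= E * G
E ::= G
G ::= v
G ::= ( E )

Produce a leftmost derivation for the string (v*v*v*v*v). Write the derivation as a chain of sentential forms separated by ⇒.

E ⇒ G ⇒ (E) ⇒ (E*G) ⇒ (E*G*G) ⇒ (E*G*G*G) ⇒ (E*G*G*G*G) ⇒ (G*G*G*G*G) ⇒ (v*G*G*G*G) ⇒ (v*v*G*G*G) ⇒ (v*v*v*G*G) ⇒ (v*v*v*v*G) ⇒ (v*v*v*v*v)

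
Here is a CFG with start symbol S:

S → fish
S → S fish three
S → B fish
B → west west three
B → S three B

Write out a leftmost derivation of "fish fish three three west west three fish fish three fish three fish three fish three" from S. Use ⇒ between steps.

S ⇒ S fish three   [S → S fish three]
S fish three ⇒ S fish three fish three   [S → S fish three]
S fish three fish three ⇒ S fish three fish three fish three   [S → S fish three]
S fish three fish three fish three ⇒ S fish three fish three fish three fish three   [S → S fish three]
S fish three fish three fish three fish three ⇒ B fish fish three fish three fish three fish three   [S → B fish]
B fish fish three fish three fish three fish three ⇒ S three B fish fish three fish three fish three fish three   [B → S three B]
S three B fish fish three fish three fish three fish three ⇒ S fish three three B fish fish three fish three fish three fish three   [S → S fish three]
S fish three three B fish fish three fish three fish three fish three ⇒ fish fish three three B fish fish three fish three fish three fish three   [S → fish]
fish fish three three B fish fish three fish three fish three fish three ⇒ fish fish three three west west three fish fish three fish three fish three fish three   [B → west west three]

S ⇒ S fish three ⇒ S fish three fish three ⇒ S fish three fish three fish three ⇒ S fish three fish three fish three fish three ⇒ B fish fish three fish three fish three fish three ⇒ S three B fish fish three fish three fish three fish three ⇒ S fish three three B fish fish three fish three fish three fish three ⇒ fish fish three three B fish fish three fish three fish three fish three ⇒ fish fish three three west west three fish fish three fish three fish three fish three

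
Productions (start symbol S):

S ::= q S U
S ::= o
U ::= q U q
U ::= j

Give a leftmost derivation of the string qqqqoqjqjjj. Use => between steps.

S => qSU => qqSUU => qqqSUUU => qqqqSUUUU => qqqqoUUUU => qqqqoqUqUUU => qqqqoqjqUUU => qqqqoqjqjUU => qqqqoqjqjjU => qqqqoqjqjjj

S => qSU   [S ::= q S U]
qSU => qqSUU   [S ::= q S U]
qqSUU => qqqSUUU   [S ::= q S U]
qqqSUUU => qqqqSUUUU   [S ::= q S U]
qqqqSUUUU => qqqqoUUUU   [S ::= o]
qqqqoUUUU => qqqqoqUqUUU   [U ::= q U q]
qqqqoqUqUUU => qqqqoqjqUUU   [U ::= j]
qqqqoqjqUUU => qqqqoqjqjUU   [U ::= j]
qqqqoqjqjUU => qqqqoqjqjjU   [U ::= j]
qqqqoqjqjjU => qqqqoqjqjjj   [U ::= j]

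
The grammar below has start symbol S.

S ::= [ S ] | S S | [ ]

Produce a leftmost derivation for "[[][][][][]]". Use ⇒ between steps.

S ⇒ [S]   [S ::= [ S ]]
[S] ⇒ [SS]   [S ::= S S]
[SS] ⇒ [SSS]   [S ::= S S]
[SSS] ⇒ [SSSS]   [S ::= S S]
[SSSS] ⇒ [SSSSS]   [S ::= S S]
[SSSSS] ⇒ [[]SSSS]   [S ::= [ ]]
[[]SSSS] ⇒ [[][]SSS]   [S ::= [ ]]
[[][]SSS] ⇒ [[][][]SS]   [S ::= [ ]]
[[][][]SS] ⇒ [[][][][]S]   [S ::= [ ]]
[[][][][]S] ⇒ [[][][][][]]   [S ::= [ ]]

S ⇒ [S] ⇒ [SS] ⇒ [SSS] ⇒ [SSSS] ⇒ [SSSSS] ⇒ [[]SSSS] ⇒ [[][]SSS] ⇒ [[][][]SS] ⇒ [[][][][]S] ⇒ [[][][][][]]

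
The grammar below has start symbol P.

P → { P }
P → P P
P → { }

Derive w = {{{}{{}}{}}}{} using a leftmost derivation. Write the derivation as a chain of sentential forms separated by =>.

P => PP => {P}P => {{P}}P => {{PP}}P => {{PPP}}P => {{{}PP}}P => {{{}{P}P}}P => {{{}{{}}P}}P => {{{}{{}}{}}}P => {{{}{{}}{}}}{}

P => PP   [P → P P]
PP => {P}P   [P → { P }]
{P}P => {{P}}P   [P → { P }]
{{P}}P => {{PP}}P   [P → P P]
{{PP}}P => {{PPP}}P   [P → P P]
{{PPP}}P => {{{}PP}}P   [P → { }]
{{{}PP}}P => {{{}{P}P}}P   [P → { P }]
{{{}{P}P}}P => {{{}{{}}P}}P   [P → { }]
{{{}{{}}P}}P => {{{}{{}}{}}}P   [P → { }]
{{{}{{}}{}}}P => {{{}{{}}{}}}{}   [P → { }]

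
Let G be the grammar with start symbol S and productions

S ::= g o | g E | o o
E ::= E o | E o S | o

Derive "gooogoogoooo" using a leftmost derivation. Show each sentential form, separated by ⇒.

S⇒gE⇒gEoS⇒gEooS⇒goooS⇒gooogE⇒gooogEoS⇒gooogEoSoS⇒gooogooSoS⇒gooogoogooS⇒gooogoogoooo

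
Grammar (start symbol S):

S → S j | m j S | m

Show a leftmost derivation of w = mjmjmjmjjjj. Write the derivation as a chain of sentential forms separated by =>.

S => Sj   [S → S j]
Sj => Sjj   [S → S j]
Sjj => mjSjj   [S → m j S]
mjSjj => mjSjjj   [S → S j]
mjSjjj => mjmjSjjj   [S → m j S]
mjmjSjjj => mjmjmjSjjj   [S → m j S]
mjmjmjSjjj => mjmjmjSjjjj   [S → S j]
mjmjmjSjjjj => mjmjmjmjjjj   [S → m]

S => Sj => Sjj => mjSjj => mjSjjj => mjmjSjjj => mjmjmjSjjj => mjmjmjSjjjj => mjmjmjmjjjj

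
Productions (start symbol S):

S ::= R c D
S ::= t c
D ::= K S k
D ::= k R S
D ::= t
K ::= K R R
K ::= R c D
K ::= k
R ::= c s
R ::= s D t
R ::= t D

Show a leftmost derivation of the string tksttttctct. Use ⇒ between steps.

S ⇒ RcD ⇒ tDcD ⇒ tkRScD ⇒ tksDtScD ⇒ tksttScD ⇒ tksttRcDcD ⇒ tkstttDcDcD ⇒ tksttttcDcD ⇒ tksttttctcD ⇒ tksttttctct

S ⇒ RcD   [S ::= R c D]
RcD ⇒ tDcD   [R ::= t D]
tDcD ⇒ tkRScD   [D ::= k R S]
tkRScD ⇒ tksDtScD   [R ::= s D t]
tksDtScD ⇒ tksttScD   [D ::= t]
tksttScD ⇒ tksttRcDcD   [S ::= R c D]
tksttRcDcD ⇒ tkstttDcDcD   [R ::= t D]
tkstttDcDcD ⇒ tksttttcDcD   [D ::= t]
tksttttcDcD ⇒ tksttttctcD   [D ::= t]
tksttttctcD ⇒ tksttttctct   [D ::= t]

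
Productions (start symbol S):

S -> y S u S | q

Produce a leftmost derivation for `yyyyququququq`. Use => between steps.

S => ySuS   [S -> y S u S]
ySuS => yySuSuS   [S -> y S u S]
yySuSuS => yyySuSuSuS   [S -> y S u S]
yyySuSuSuS => yyyySuSuSuSuS   [S -> y S u S]
yyyySuSuSuSuS => yyyyquSuSuSuS   [S -> q]
yyyyquSuSuSuS => yyyyququSuSuS   [S -> q]
yyyyququSuSuS => yyyyquququSuS   [S -> q]
yyyyquququSuS => yyyyququququS   [S -> q]
yyyyququququS => yyyyququququq   [S -> q]

S => ySuS => yySuSuS => yyySuSuSuS => yyyySuSuSuSuS => yyyyquSuSuSuS => yyyyququSuSuS => yyyyquququSuS => yyyyququququS => yyyyququququq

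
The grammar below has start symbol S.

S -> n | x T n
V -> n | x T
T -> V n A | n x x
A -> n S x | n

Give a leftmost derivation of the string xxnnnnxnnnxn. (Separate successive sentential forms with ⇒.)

S⇒xTn⇒xVnAn⇒xxTnAn⇒xxVnAnAn⇒xxnnAnAn⇒xxnnnSxnAn⇒xxnnnnxnAn⇒xxnnnnxnnSxn⇒xxnnnnxnnnxn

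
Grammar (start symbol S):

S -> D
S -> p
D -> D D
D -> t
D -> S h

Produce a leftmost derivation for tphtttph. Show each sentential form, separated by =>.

S=>D=>DD=>DDD=>DDDD=>tDDD=>tDDDD=>tDDDDD=>tShDDDD=>tphDDDD=>tphtDDD=>tphttDD=>tphtttD=>tphtttSh=>tphtttph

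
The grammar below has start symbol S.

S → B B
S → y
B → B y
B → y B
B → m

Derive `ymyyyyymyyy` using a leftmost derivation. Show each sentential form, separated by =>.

S=>BB=>yBB=>ymB=>ymBy=>ymyBy=>ymyyBy=>ymyyByy=>ymyyByyy=>ymyyyByyy=>ymyyyyByyy=>ymyyyyyByyy=>ymyyyyymyyy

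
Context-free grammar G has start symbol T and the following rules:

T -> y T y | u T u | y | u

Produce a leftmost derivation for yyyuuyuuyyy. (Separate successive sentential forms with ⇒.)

T ⇒ yTy ⇒ yyTyy ⇒ yyyTyyy ⇒ yyyuTuyyy ⇒ yyyuuTuuyyy ⇒ yyyuuyuuyyy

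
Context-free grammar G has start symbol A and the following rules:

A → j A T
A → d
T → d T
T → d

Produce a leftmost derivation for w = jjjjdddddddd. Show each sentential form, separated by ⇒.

A ⇒ jAT ⇒ jjATT ⇒ jjjATTT ⇒ jjjjATTTT ⇒ jjjjdTTTT ⇒ jjjjddTTTT ⇒ jjjjdddTTTT ⇒ jjjjddddTTT ⇒ jjjjdddddTT ⇒ jjjjddddddT ⇒ jjjjdddddddT ⇒ jjjjdddddddd

A ⇒ jAT   [A → j A T]
jAT ⇒ jjATT   [A → j A T]
jjATT ⇒ jjjATTT   [A → j A T]
jjjATTT ⇒ jjjjATTTT   [A → j A T]
jjjjATTTT ⇒ jjjjdTTTT   [A → d]
jjjjdTTTT ⇒ jjjjddTTTT   [T → d T]
jjjjddTTTT ⇒ jjjjdddTTTT   [T → d T]
jjjjdddTTTT ⇒ jjjjddddTTT   [T → d]
jjjjddddTTT ⇒ jjjjdddddTT   [T → d]
jjjjdddddTT ⇒ jjjjddddddT   [T → d]
jjjjddddddT ⇒ jjjjdddddddT   [T → d T]
jjjjdddddddT ⇒ jjjjdddddddd   [T → d]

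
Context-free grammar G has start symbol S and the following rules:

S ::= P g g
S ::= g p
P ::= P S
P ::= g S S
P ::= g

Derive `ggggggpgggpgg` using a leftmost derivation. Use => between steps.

S => Pgg => PSgg => PSSgg => gSSgg => gPggSgg => ggSSggSgg => ggPggSggSgg => gggggSggSgg => ggggggpggSgg => ggggggpgggpgg

S => Pgg   [S ::= P g g]
Pgg => PSgg   [P ::= P S]
PSgg => PSSgg   [P ::= P S]
PSSgg => gSSgg   [P ::= g]
gSSgg => gPggSgg   [S ::= P g g]
gPggSgg => ggSSggSgg   [P ::= g S S]
ggSSggSgg => ggPggSggSgg   [S ::= P g g]
ggPggSggSgg => gggggSggSgg   [P ::= g]
gggggSggSgg => ggggggpggSgg   [S ::= g p]
ggggggpggSgg => ggggggpgggpgg   [S ::= g p]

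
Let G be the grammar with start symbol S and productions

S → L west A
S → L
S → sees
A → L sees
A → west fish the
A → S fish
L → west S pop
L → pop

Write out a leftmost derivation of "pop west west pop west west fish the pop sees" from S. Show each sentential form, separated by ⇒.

S ⇒ L west A   [S → L west A]
L west A ⇒ pop west A   [L → pop]
pop west A ⇒ pop west L sees   [A → L sees]
pop west L sees ⇒ pop west west S pop sees   [L → west S pop]
pop west west S pop sees ⇒ pop west west L west A pop sees   [S → L west A]
pop west west L west A pop sees ⇒ pop west west pop west A pop sees   [L → pop]
pop west west pop west A pop sees ⇒ pop west west pop west west fish the pop sees   [A → west fish the]

S ⇒ L west A ⇒ pop west A ⇒ pop west L sees ⇒ pop west west S pop sees ⇒ pop west west L west A pop sees ⇒ pop west west pop west A pop sees ⇒ pop west west pop west west fish the pop sees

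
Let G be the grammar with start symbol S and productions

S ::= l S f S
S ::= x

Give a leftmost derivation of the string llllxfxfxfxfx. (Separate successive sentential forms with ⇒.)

S⇒lSfS⇒llSfSfS⇒lllSfSfSfS⇒llllSfSfSfSfS⇒llllxfSfSfSfS⇒llllxfxfSfSfS⇒llllxfxfxfSfS⇒llllxfxfxfxfS⇒llllxfxfxfxfx

S ⇒ lSfS   [S ::= l S f S]
lSfS ⇒ llSfSfS   [S ::= l S f S]
llSfSfS ⇒ lllSfSfSfS   [S ::= l S f S]
lllSfSfSfS ⇒ llllSfSfSfSfS   [S ::= l S f S]
llllSfSfSfSfS ⇒ llllxfSfSfSfS   [S ::= x]
llllxfSfSfSfS ⇒ llllxfxfSfSfS   [S ::= x]
llllxfxfSfSfS ⇒ llllxfxfxfSfS   [S ::= x]
llllxfxfxfSfS ⇒ llllxfxfxfxfS   [S ::= x]
llllxfxfxfxfS ⇒ llllxfxfxfxfx   [S ::= x]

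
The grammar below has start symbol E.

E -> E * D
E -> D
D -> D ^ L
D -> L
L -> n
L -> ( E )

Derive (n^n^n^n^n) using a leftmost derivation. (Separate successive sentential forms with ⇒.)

E ⇒ D   [E -> D]
D ⇒ L   [D -> L]
L ⇒ (E)   [L -> ( E )]
(E) ⇒ (D)   [E -> D]
(D) ⇒ (D^L)   [D -> D ^ L]
(D^L) ⇒ (D^L^L)   [D -> D ^ L]
(D^L^L) ⇒ (D^L^L^L)   [D -> D ^ L]
(D^L^L^L) ⇒ (D^L^L^L^L)   [D -> D ^ L]
(D^L^L^L^L) ⇒ (L^L^L^L^L)   [D -> L]
(L^L^L^L^L) ⇒ (n^L^L^L^L)   [L -> n]
(n^L^L^L^L) ⇒ (n^n^L^L^L)   [L -> n]
(n^n^L^L^L) ⇒ (n^n^n^L^L)   [L -> n]
(n^n^n^L^L) ⇒ (n^n^n^n^L)   [L -> n]
(n^n^n^n^L) ⇒ (n^n^n^n^n)   [L -> n]

E ⇒ D ⇒ L ⇒ (E) ⇒ (D) ⇒ (D^L) ⇒ (D^L^L) ⇒ (D^L^L^L) ⇒ (D^L^L^L^L) ⇒ (L^L^L^L^L) ⇒ (n^L^L^L^L) ⇒ (n^n^L^L^L) ⇒ (n^n^n^L^L) ⇒ (n^n^n^n^L) ⇒ (n^n^n^n^n)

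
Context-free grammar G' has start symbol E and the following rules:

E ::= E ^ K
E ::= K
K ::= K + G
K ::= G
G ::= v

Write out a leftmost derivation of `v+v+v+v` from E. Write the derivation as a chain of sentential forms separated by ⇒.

E ⇒ K ⇒ K+G ⇒ K+G+G ⇒ K+G+G+G ⇒ G+G+G+G ⇒ v+G+G+G ⇒ v+v+G+G ⇒ v+v+v+G ⇒ v+v+v+v

E ⇒ K   [E ::= K]
K ⇒ K+G   [K ::= K + G]
K+G ⇒ K+G+G   [K ::= K + G]
K+G+G ⇒ K+G+G+G   [K ::= K + G]
K+G+G+G ⇒ G+G+G+G   [K ::= G]
G+G+G+G ⇒ v+G+G+G   [G ::= v]
v+G+G+G ⇒ v+v+G+G   [G ::= v]
v+v+G+G ⇒ v+v+v+G   [G ::= v]
v+v+v+G ⇒ v+v+v+v   [G ::= v]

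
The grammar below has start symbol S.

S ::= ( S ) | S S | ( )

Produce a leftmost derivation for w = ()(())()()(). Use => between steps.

S => SS => SSS => SSSS => SSSSS => ()SSSS => ()(S)SSS => ()(())SSS => ()(())()SS => ()(())()()S => ()(())()()()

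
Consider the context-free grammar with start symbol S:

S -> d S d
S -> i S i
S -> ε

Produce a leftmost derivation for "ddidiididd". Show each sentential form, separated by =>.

S => dSd   [S -> d S d]
dSd => ddSdd   [S -> d S d]
ddSdd => ddiSidd   [S -> i S i]
ddiSidd => ddidSdidd   [S -> d S d]
ddidSdidd => ddidiSididd   [S -> i S i]
ddidiSididd => ddidiididd   [S -> ε]

S=>dSd=>ddSdd=>ddiSidd=>ddidSdidd=>ddidiSididd=>ddidiididd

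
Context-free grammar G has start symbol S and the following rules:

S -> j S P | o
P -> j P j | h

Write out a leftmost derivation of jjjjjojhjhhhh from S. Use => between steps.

S => jSP   [S -> j S P]
jSP => jjSPP   [S -> j S P]
jjSPP => jjjSPPP   [S -> j S P]
jjjSPPP => jjjjSPPPP   [S -> j S P]
jjjjSPPPP => jjjjjSPPPPP   [S -> j S P]
jjjjjSPPPPP => jjjjjoPPPPP   [S -> o]
jjjjjoPPPPP => jjjjjojPjPPPP   [P -> j P j]
jjjjjojPjPPPP => jjjjjojhjPPPP   [P -> h]
jjjjjojhjPPPP => jjjjjojhjhPPP   [P -> h]
jjjjjojhjhPPP => jjjjjojhjhhPP   [P -> h]
jjjjjojhjhhPP => jjjjjojhjhhhP   [P -> h]
jjjjjojhjhhhP => jjjjjojhjhhhh   [P -> h]

S => jSP => jjSPP => jjjSPPP => jjjjSPPPP => jjjjjSPPPPP => jjjjjoPPPPP => jjjjjojPjPPPP => jjjjjojhjPPPP => jjjjjojhjhPPP => jjjjjojhjhhPP => jjjjjojhjhhhP => jjjjjojhjhhhh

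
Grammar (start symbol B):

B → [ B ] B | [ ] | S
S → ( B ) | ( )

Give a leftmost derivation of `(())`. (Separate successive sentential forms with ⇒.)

B ⇒ S ⇒ (B) ⇒ (S) ⇒ (())

B ⇒ S   [B → S]
S ⇒ (B)   [S → ( B )]
(B) ⇒ (S)   [B → S]
(S) ⇒ (())   [S → ( )]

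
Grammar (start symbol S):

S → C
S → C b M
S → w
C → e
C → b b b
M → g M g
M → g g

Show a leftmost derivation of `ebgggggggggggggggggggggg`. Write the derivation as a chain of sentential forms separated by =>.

S=>CbM=>ebM=>ebgMg=>ebggMgg=>ebgggMggg=>ebggggMgggg=>ebgggggMggggg=>ebggggggMgggggg=>ebgggggggMggggggg=>ebggggggggMgggggggg=>ebgggggggggMggggggggg=>ebggggggggggMgggggggggg=>ebgggggggggggggggggggggg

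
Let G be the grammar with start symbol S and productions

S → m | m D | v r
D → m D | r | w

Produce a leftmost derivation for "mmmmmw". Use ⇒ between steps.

S⇒mD⇒mmD⇒mmmD⇒mmmmD⇒mmmmmD⇒mmmmmw

S ⇒ mD   [S → m D]
mD ⇒ mmD   [D → m D]
mmD ⇒ mmmD   [D → m D]
mmmD ⇒ mmmmD   [D → m D]
mmmmD ⇒ mmmmmD   [D → m D]
mmmmmD ⇒ mmmmmw   [D → w]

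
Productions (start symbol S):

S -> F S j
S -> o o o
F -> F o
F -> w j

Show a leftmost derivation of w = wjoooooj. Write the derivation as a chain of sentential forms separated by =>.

S => FSj => FoSj => FooSj => wjooSj => wjoooooj

S => FSj   [S -> F S j]
FSj => FoSj   [F -> F o]
FoSj => FooSj   [F -> F o]
FooSj => wjooSj   [F -> w j]
wjooSj => wjoooooj   [S -> o o o]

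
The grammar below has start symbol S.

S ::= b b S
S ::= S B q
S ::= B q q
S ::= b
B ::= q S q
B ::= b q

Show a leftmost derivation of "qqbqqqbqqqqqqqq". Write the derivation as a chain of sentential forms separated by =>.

S => Bqq => qSqqq => qBqqqqq => qqSqqqqqq => qqSBqqqqqqq => qqBqqBqqqqqqq => qqbqqqBqqqqqqq => qqbqqqbqqqqqqqq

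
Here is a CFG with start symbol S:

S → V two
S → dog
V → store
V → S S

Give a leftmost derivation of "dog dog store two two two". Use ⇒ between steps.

S ⇒ V two ⇒ S S two ⇒ dog S two ⇒ dog V two two ⇒ dog S S two two ⇒ dog dog S two two ⇒ dog dog V two two two ⇒ dog dog store two two two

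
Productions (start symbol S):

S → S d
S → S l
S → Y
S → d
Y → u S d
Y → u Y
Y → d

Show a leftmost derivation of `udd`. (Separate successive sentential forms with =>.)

S => Y => uSd => uYd => udd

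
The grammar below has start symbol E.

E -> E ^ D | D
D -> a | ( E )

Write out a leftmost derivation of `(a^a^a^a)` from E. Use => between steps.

E => D => (E) => (E^D) => (E^D^D) => (E^D^D^D) => (D^D^D^D) => (a^D^D^D) => (a^a^D^D) => (a^a^a^D) => (a^a^a^a)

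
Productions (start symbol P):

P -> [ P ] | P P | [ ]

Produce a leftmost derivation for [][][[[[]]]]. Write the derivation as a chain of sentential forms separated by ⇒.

P ⇒ PP   [P -> P P]
PP ⇒ []P   [P -> [ ]]
[]P ⇒ []PP   [P -> P P]
[]PP ⇒ [][]P   [P -> [ ]]
[][]P ⇒ [][][P]   [P -> [ P ]]
[][][P] ⇒ [][][[P]]   [P -> [ P ]]
[][][[P]] ⇒ [][][[[P]]]   [P -> [ P ]]
[][][[[P]]] ⇒ [][][[[[]]]]   [P -> [ ]]

P ⇒ PP ⇒ []P ⇒ []PP ⇒ [][]P ⇒ [][][P] ⇒ [][][[P]] ⇒ [][][[[P]]] ⇒ [][][[[[]]]]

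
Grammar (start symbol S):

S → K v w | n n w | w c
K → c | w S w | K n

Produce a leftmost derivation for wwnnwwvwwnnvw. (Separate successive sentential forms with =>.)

S => Kvw   [S → K v w]
Kvw => Knvw   [K → K n]
Knvw => Knnvw   [K → K n]
Knnvw => wSwnnvw   [K → w S w]
wSwnnvw => wKvwwnnvw   [S → K v w]
wKvwwnnvw => wwSwvwwnnvw   [K → w S w]
wwSwvwwnnvw => wwnnwwvwwnnvw   [S → n n w]

S=>Kvw=>Knvw=>Knnvw=>wSwnnvw=>wKvwwnnvw=>wwSwvwwnnvw=>wwnnwwvwwnnvw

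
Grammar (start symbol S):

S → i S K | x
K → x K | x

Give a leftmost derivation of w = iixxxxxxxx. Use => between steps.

S => iSK   [S → i S K]
iSK => iiSKK   [S → i S K]
iiSKK => iixKK   [S → x]
iixKK => iixxKK   [K → x K]
iixxKK => iixxxKK   [K → x K]
iixxxKK => iixxxxKK   [K → x K]
iixxxxKK => iixxxxxK   [K → x]
iixxxxxK => iixxxxxxK   [K → x K]
iixxxxxxK => iixxxxxxxK   [K → x K]
iixxxxxxxK => iixxxxxxxx   [K → x]

S => iSK => iiSKK => iixKK => iixxKK => iixxxKK => iixxxxKK => iixxxxxK => iixxxxxxK => iixxxxxxxK => iixxxxxxxx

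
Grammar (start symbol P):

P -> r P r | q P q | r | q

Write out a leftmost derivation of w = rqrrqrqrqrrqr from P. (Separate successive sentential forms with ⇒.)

P⇒rPr⇒rqPqr⇒rqrPrqr⇒rqrrPrrqr⇒rqrrqPqrrqr⇒rqrrqrPrqrrqr⇒rqrrqrqrqrrqr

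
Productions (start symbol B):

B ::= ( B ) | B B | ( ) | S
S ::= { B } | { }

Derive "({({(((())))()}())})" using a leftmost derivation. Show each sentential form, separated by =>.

B=>(B)=>(S)=>({B})=>({(B)})=>({(BB)})=>({(SB)})=>({({B}B)})=>({({BB}B)})=>({({(B)B}B)})=>({({((B))B}B)})=>({({(((B)))B}B)})=>({({(((())))B}B)})=>({({(((())))()}B)})=>({({(((())))()}())})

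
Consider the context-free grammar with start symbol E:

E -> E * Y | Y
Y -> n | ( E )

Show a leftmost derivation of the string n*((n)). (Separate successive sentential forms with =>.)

E => E*Y => Y*Y => n*Y => n*(E) => n*(Y) => n*((E)) => n*((Y)) => n*((n))

E => E*Y   [E -> E * Y]
E*Y => Y*Y   [E -> Y]
Y*Y => n*Y   [Y -> n]
n*Y => n*(E)   [Y -> ( E )]
n*(E) => n*(Y)   [E -> Y]
n*(Y) => n*((E))   [Y -> ( E )]
n*((E)) => n*((Y))   [E -> Y]
n*((Y)) => n*((n))   [Y -> n]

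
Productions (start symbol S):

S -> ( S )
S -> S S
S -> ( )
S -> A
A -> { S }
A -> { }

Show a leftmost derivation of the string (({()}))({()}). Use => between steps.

S => SS => (S)S => ((S))S => ((A))S => (({S}))S => (({()}))S => (({()}))(S) => (({()}))(A) => (({()}))({S}) => (({()}))({()})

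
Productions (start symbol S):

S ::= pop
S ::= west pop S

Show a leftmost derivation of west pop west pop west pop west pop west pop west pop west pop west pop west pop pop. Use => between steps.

S => west pop S => west pop west pop S => west pop west pop west pop S => west pop west pop west pop west pop S => west pop west pop west pop west pop west pop S => west pop west pop west pop west pop west pop west pop S => west pop west pop west pop west pop west pop west pop west pop S => west pop west pop west pop west pop west pop west pop west pop west pop S => west pop west pop west pop west pop west pop west pop west pop west pop west pop S => west pop west pop west pop west pop west pop west pop west pop west pop west pop pop

S => west pop S   [S ::= west pop S]
west pop S => west pop west pop S   [S ::= west pop S]
west pop west pop S => west pop west pop west pop S   [S ::= west pop S]
west pop west pop west pop S => west pop west pop west pop west pop S   [S ::= west pop S]
west pop west pop west pop west pop S => west pop west pop west pop west pop west pop S   [S ::= west pop S]
west pop west pop west pop west pop west pop S => west pop west pop west pop west pop west pop west pop S   [S ::= west pop S]
west pop west pop west pop west pop west pop west pop S => west pop west pop west pop west pop west pop west pop west pop S   [S ::= west pop S]
west pop west pop west pop west pop west pop west pop west pop S => west pop west pop west pop west pop west pop west pop west pop west pop S   [S ::= west pop S]
west pop west pop west pop west pop west pop west pop west pop west pop S => west pop west pop west pop west pop west pop west pop west pop west pop west pop S   [S ::= west pop S]
west pop west pop west pop west pop west pop west pop west pop west pop west pop S => west pop west pop west pop west pop west pop west pop west pop west pop west pop pop   [S ::= pop]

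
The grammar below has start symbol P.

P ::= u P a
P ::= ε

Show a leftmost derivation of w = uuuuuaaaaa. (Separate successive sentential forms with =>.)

P => uPa => uuPaa => uuuPaaa => uuuuPaaaa => uuuuuPaaaaa => uuuuuaaaaa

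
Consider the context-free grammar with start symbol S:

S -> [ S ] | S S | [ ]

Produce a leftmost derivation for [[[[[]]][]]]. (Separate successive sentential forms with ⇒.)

S ⇒ [S] ⇒ [[S]] ⇒ [[SS]] ⇒ [[[S]S]] ⇒ [[[[S]]S]] ⇒ [[[[[]]]S]] ⇒ [[[[[]]][]]]

S ⇒ [S]   [S -> [ S ]]
[S] ⇒ [[S]]   [S -> [ S ]]
[[S]] ⇒ [[SS]]   [S -> S S]
[[SS]] ⇒ [[[S]S]]   [S -> [ S ]]
[[[S]S]] ⇒ [[[[S]]S]]   [S -> [ S ]]
[[[[S]]S]] ⇒ [[[[[]]]S]]   [S -> [ ]]
[[[[[]]]S]] ⇒ [[[[[]]][]]]   [S -> [ ]]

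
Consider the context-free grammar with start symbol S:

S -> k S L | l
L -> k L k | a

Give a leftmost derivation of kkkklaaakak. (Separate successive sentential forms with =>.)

S=>kSL=>kkSLL=>kkkSLLL=>kkkkSLLLL=>kkkklLLLL=>kkkklaLLL=>kkkklaaLL=>kkkklaaaL=>kkkklaaakLk=>kkkklaaakak

S => kSL   [S -> k S L]
kSL => kkSLL   [S -> k S L]
kkSLL => kkkSLLL   [S -> k S L]
kkkSLLL => kkkkSLLLL   [S -> k S L]
kkkkSLLLL => kkkklLLLL   [S -> l]
kkkklLLLL => kkkklaLLL   [L -> a]
kkkklaLLL => kkkklaaLL   [L -> a]
kkkklaaLL => kkkklaaaL   [L -> a]
kkkklaaaL => kkkklaaakLk   [L -> k L k]
kkkklaaakLk => kkkklaaakak   [L -> a]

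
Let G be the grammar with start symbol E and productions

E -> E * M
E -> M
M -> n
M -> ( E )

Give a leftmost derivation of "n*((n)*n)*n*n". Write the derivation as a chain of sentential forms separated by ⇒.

E ⇒ E*M ⇒ E*M*M ⇒ E*M*M*M ⇒ M*M*M*M ⇒ n*M*M*M ⇒ n*(E)*M*M ⇒ n*(E*M)*M*M ⇒ n*(M*M)*M*M ⇒ n*((E)*M)*M*M ⇒ n*((M)*M)*M*M ⇒ n*((n)*M)*M*M ⇒ n*((n)*n)*M*M ⇒ n*((n)*n)*n*M ⇒ n*((n)*n)*n*n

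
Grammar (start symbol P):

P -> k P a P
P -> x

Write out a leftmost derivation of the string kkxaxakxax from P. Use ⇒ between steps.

P ⇒ kPaP   [P -> k P a P]
kPaP ⇒ kkPaPaP   [P -> k P a P]
kkPaPaP ⇒ kkxaPaP   [P -> x]
kkxaPaP ⇒ kkxaxaP   [P -> x]
kkxaxaP ⇒ kkxaxakPaP   [P -> k P a P]
kkxaxakPaP ⇒ kkxaxakxaP   [P -> x]
kkxaxakxaP ⇒ kkxaxakxax   [P -> x]

P ⇒ kPaP ⇒ kkPaPaP ⇒ kkxaPaP ⇒ kkxaxaP ⇒ kkxaxakPaP ⇒ kkxaxakxaP ⇒ kkxaxakxax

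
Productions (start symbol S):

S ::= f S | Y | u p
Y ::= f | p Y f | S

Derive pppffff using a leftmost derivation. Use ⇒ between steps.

S ⇒ Y ⇒ pYf ⇒ ppYff ⇒ pppYfff ⇒ pppffff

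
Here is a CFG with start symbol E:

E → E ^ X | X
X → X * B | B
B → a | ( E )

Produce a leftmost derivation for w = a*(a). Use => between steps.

E => X => X*B => B*B => a*B => a*(E) => a*(X) => a*(B) => a*(a)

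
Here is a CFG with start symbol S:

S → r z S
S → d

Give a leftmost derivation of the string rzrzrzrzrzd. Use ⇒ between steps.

S ⇒ rzS   [S → r z S]
rzS ⇒ rzrzS   [S → r z S]
rzrzS ⇒ rzrzrzS   [S → r z S]
rzrzrzS ⇒ rzrzrzrzS   [S → r z S]
rzrzrzrzS ⇒ rzrzrzrzrzS   [S → r z S]
rzrzrzrzrzS ⇒ rzrzrzrzrzd   [S → d]

S ⇒ rzS ⇒ rzrzS ⇒ rzrzrzS ⇒ rzrzrzrzS ⇒ rzrzrzrzrzS ⇒ rzrzrzrzrzd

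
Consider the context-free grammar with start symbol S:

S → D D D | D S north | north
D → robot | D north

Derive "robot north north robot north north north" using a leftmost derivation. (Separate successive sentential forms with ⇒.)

S ⇒ D S north ⇒ D north S north ⇒ D north north S north ⇒ robot north north S north ⇒ robot north north D S north north ⇒ robot north north robot S north north ⇒ robot north north robot north north north

S ⇒ D S north   [S → D S north]
D S north ⇒ D north S north   [D → D north]
D north S north ⇒ D north north S north   [D → D north]
D north north S north ⇒ robot north north S north   [D → robot]
robot north north S north ⇒ robot north north D S north north   [S → D S north]
robot north north D S north north ⇒ robot north north robot S north north   [D → robot]
robot north north robot S north north ⇒ robot north north robot north north north   [S → north]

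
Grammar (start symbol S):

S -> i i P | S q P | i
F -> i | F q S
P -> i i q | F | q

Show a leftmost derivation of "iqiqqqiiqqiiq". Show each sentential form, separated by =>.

S => SqP => SqPqP => SqPqPqP => SqPqPqPqP => iqPqPqPqP => iqFqPqPqP => iqiqPqPqP => iqiqqqPqP => iqiqqqiiqqP => iqiqqqiiqqiiq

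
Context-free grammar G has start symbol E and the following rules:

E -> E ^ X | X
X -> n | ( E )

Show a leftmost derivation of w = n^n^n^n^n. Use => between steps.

E => E^X   [E -> E ^ X]
E^X => E^X^X   [E -> E ^ X]
E^X^X => E^X^X^X   [E -> E ^ X]
E^X^X^X => E^X^X^X^X   [E -> E ^ X]
E^X^X^X^X => X^X^X^X^X   [E -> X]
X^X^X^X^X => n^X^X^X^X   [X -> n]
n^X^X^X^X => n^n^X^X^X   [X -> n]
n^n^X^X^X => n^n^n^X^X   [X -> n]
n^n^n^X^X => n^n^n^n^X   [X -> n]
n^n^n^n^X => n^n^n^n^n   [X -> n]

E=>E^X=>E^X^X=>E^X^X^X=>E^X^X^X^X=>X^X^X^X^X=>n^X^X^X^X=>n^n^X^X^X=>n^n^n^X^X=>n^n^n^n^X=>n^n^n^n^n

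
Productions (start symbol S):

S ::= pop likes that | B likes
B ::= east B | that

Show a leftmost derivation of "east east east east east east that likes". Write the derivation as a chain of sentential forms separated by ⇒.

S ⇒ B likes ⇒ east B likes ⇒ east east B likes ⇒ east east east B likes ⇒ east east east east B likes ⇒ east east east east east B likes ⇒ east east east east east east B likes ⇒ east east east east east east that likes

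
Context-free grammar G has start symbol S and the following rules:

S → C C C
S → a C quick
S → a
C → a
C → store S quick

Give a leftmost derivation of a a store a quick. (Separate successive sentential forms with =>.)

S => C C C   [S → C C C]
C C C => a C C   [C → a]
a C C => a a C   [C → a]
a a C => a a store S quick   [C → store S quick]
a a store S quick => a a store a quick   [S → a]

S => C C C => a C C => a a C => a a store S quick => a a store a quick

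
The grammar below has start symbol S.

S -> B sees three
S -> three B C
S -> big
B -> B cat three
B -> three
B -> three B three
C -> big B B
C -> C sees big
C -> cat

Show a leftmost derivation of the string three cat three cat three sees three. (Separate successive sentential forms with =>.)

S => B sees three   [S -> B sees three]
B sees three => B cat three sees three   [B -> B cat three]
B cat three sees three => B cat three cat three sees three   [B -> B cat three]
B cat three cat three sees three => three cat three cat three sees three   [B -> three]

S => B sees three => B cat three sees three => B cat three cat three sees three => three cat three cat three sees three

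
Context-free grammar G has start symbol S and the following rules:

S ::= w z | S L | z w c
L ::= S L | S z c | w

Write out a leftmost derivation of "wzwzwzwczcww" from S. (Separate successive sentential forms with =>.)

S=>SL=>SLL=>SLLL=>SLLLL=>wzLLLL=>wzSLLLL=>wzwzLLLL=>wzwzwLLL=>wzwzwSzcLL=>wzwzwzwczcLL=>wzwzwzwczcwL=>wzwzwzwczcww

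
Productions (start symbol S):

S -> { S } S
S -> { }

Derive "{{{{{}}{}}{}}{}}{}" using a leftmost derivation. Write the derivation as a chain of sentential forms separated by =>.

S => {S}S   [S -> { S } S]
{S}S => {{S}S}S   [S -> { S } S]
{{S}S}S => {{{S}S}S}S   [S -> { S } S]
{{{S}S}S}S => {{{{S}S}S}S}S   [S -> { S } S]
{{{{S}S}S}S}S => {{{{{}}S}S}S}S   [S -> { }]
{{{{{}}S}S}S}S => {{{{{}}{}}S}S}S   [S -> { }]
{{{{{}}{}}S}S}S => {{{{{}}{}}{}}S}S   [S -> { }]
{{{{{}}{}}{}}S}S => {{{{{}}{}}{}}{}}S   [S -> { }]
{{{{{}}{}}{}}{}}S => {{{{{}}{}}{}}{}}{}   [S -> { }]

S => {S}S => {{S}S}S => {{{S}S}S}S => {{{{S}S}S}S}S => {{{{{}}S}S}S}S => {{{{{}}{}}S}S}S => {{{{{}}{}}{}}S}S => {{{{{}}{}}{}}{}}S => {{{{{}}{}}{}}{}}{}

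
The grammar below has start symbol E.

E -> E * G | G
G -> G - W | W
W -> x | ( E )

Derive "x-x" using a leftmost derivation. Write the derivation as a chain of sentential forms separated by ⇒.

E ⇒ G   [E -> G]
G ⇒ G-W   [G -> G - W]
G-W ⇒ W-W   [G -> W]
W-W ⇒ x-W   [W -> x]
x-W ⇒ x-x   [W -> x]

E ⇒ G ⇒ G-W ⇒ W-W ⇒ x-W ⇒ x-x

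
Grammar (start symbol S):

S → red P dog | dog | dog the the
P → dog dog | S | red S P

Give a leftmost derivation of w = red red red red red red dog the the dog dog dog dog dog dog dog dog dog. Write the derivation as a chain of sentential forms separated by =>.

S => red P dog   [S → red P dog]
red P dog => red red S P dog   [P → red S P]
red red S P dog => red red red P dog P dog   [S → red P dog]
red red red P dog P dog => red red red red S P dog P dog   [P → red S P]
red red red red S P dog P dog => red red red red red P dog P dog P dog   [S → red P dog]
red red red red red P dog P dog P dog => red red red red red red S P dog P dog P dog   [P → red S P]
red red red red red red S P dog P dog P dog => red red red red red red dog the the P dog P dog P dog   [S → dog the the]
red red red red red red dog the the P dog P dog P dog => red red red red red red dog the the dog dog dog P dog P dog   [P → dog dog]
red red red red red red dog the the dog dog dog P dog P dog => red red red red red red dog the the dog dog dog dog dog dog P dog   [P → dog dog]
red red red red red red dog the the dog dog dog dog dog dog P dog => red red red red red red dog the the dog dog dog dog dog dog dog dog dog   [P → dog dog]

S => red P dog => red red S P dog => red red red P dog P dog => red red red red S P dog P dog => red red red red red P dog P dog P dog => red red red red red red S P dog P dog P dog => red red red red red red dog the the P dog P dog P dog => red red red red red red dog the the dog dog dog P dog P dog => red red red red red red dog the the dog dog dog dog dog dog P dog => red red red red red red dog the the dog dog dog dog dog dog dog dog dog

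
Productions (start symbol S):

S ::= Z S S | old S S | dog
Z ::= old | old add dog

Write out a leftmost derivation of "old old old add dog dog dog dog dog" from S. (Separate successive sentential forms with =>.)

S => Z S S => old S S => old Z S S S => old old S S S => old old Z S S S S => old old old add dog S S S S => old old old add dog dog S S S => old old old add dog dog dog S S => old old old add dog dog dog dog S => old old old add dog dog dog dog dog

S => Z S S   [S ::= Z S S]
Z S S => old S S   [Z ::= old]
old S S => old Z S S S   [S ::= Z S S]
old Z S S S => old old S S S   [Z ::= old]
old old S S S => old old Z S S S S   [S ::= Z S S]
old old Z S S S S => old old old add dog S S S S   [Z ::= old add dog]
old old old add dog S S S S => old old old add dog dog S S S   [S ::= dog]
old old old add dog dog S S S => old old old add dog dog dog S S   [S ::= dog]
old old old add dog dog dog S S => old old old add dog dog dog dog S   [S ::= dog]
old old old add dog dog dog dog S => old old old add dog dog dog dog dog   [S ::= dog]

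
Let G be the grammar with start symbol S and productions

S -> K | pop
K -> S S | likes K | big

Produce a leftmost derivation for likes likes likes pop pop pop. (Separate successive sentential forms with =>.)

S => K => S S => K S => likes K S => likes likes K S => likes likes likes K S => likes likes likes S S S => likes likes likes pop S S => likes likes likes pop pop S => likes likes likes pop pop pop

S => K   [S -> K]
K => S S   [K -> S S]
S S => K S   [S -> K]
K S => likes K S   [K -> likes K]
likes K S => likes likes K S   [K -> likes K]
likes likes K S => likes likes likes K S   [K -> likes K]
likes likes likes K S => likes likes likes S S S   [K -> S S]
likes likes likes S S S => likes likes likes pop S S   [S -> pop]
likes likes likes pop S S => likes likes likes pop pop S   [S -> pop]
likes likes likes pop pop S => likes likes likes pop pop pop   [S -> pop]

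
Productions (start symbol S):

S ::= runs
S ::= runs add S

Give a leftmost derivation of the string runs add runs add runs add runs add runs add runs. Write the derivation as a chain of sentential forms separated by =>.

S => runs add S => runs add runs add S => runs add runs add runs add S => runs add runs add runs add runs add S => runs add runs add runs add runs add runs add S => runs add runs add runs add runs add runs add runs

S => runs add S   [S ::= runs add S]
runs add S => runs add runs add S   [S ::= runs add S]
runs add runs add S => runs add runs add runs add S   [S ::= runs add S]
runs add runs add runs add S => runs add runs add runs add runs add S   [S ::= runs add S]
runs add runs add runs add runs add S => runs add runs add runs add runs add runs add S   [S ::= runs add S]
runs add runs add runs add runs add runs add S => runs add runs add runs add runs add runs add runs   [S ::= runs]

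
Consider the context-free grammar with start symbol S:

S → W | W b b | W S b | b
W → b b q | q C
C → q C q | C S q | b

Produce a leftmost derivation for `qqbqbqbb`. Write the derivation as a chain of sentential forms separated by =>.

S => Wbb => qCbb => qCSqbb => qqCqSqbb => qqbqSqbb => qqbqbqbb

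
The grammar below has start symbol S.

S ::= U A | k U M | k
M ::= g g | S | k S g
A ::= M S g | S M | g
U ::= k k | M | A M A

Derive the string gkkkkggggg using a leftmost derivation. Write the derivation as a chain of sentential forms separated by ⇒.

S ⇒ UA ⇒ AMAA ⇒ gMAA ⇒ gkSgAA ⇒ gkkUMgAA ⇒ gkkkkMgAA ⇒ gkkkkgggAA ⇒ gkkkkggggA ⇒ gkkkkggggg

S ⇒ UA   [S ::= U A]
UA ⇒ AMAA   [U ::= A M A]
AMAA ⇒ gMAA   [A ::= g]
gMAA ⇒ gkSgAA   [M ::= k S g]
gkSgAA ⇒ gkkUMgAA   [S ::= k U M]
gkkUMgAA ⇒ gkkkkMgAA   [U ::= k k]
gkkkkMgAA ⇒ gkkkkgggAA   [M ::= g g]
gkkkkgggAA ⇒ gkkkkggggA   [A ::= g]
gkkkkggggA ⇒ gkkkkggggg   [A ::= g]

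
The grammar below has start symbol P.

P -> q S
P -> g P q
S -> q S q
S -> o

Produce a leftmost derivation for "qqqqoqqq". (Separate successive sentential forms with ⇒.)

P ⇒ qS ⇒ qqSq ⇒ qqqSqq ⇒ qqqqSqqq ⇒ qqqqoqqq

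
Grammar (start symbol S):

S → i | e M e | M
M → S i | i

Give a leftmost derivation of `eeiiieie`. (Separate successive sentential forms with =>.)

S => eMe   [S → e M e]
eMe => eSie   [M → S i]
eSie => eeMeie   [S → e M e]
eeMeie => eeSieie   [M → S i]
eeSieie => eeMieie   [S → M]
eeMieie => eeSiieie   [M → S i]
eeSiieie => eeiiieie   [S → i]

S => eMe => eSie => eeMeie => eeSieie => eeMieie => eeSiieie => eeiiieie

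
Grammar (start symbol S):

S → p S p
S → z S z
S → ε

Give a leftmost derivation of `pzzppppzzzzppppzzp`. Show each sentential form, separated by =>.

S => pSp => pzSzp => pzzSzzp => pzzpSpzzp => pzzppSppzzp => pzzpppSpppzzp => pzzppppSppppzzp => pzzppppzSzppppzzp => pzzppppzzSzzppppzzp => pzzppppzzzzppppzzp

S => pSp   [S → p S p]
pSp => pzSzp   [S → z S z]
pzSzp => pzzSzzp   [S → z S z]
pzzSzzp => pzzpSpzzp   [S → p S p]
pzzpSpzzp => pzzppSppzzp   [S → p S p]
pzzppSppzzp => pzzpppSpppzzp   [S → p S p]
pzzpppSpppzzp => pzzppppSppppzzp   [S → p S p]
pzzppppSppppzzp => pzzppppzSzppppzzp   [S → z S z]
pzzppppzSzppppzzp => pzzppppzzSzzppppzzp   [S → z S z]
pzzppppzzSzzppppzzp => pzzppppzzzzppppzzp   [S → ε]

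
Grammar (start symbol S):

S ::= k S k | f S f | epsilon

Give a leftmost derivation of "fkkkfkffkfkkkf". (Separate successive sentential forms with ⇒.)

S ⇒ fSf ⇒ fkSkf ⇒ fkkSkkf ⇒ fkkkSkkkf ⇒ fkkkfSfkkkf ⇒ fkkkfkSkfkkkf ⇒ fkkkfkfSfkfkkkf ⇒ fkkkfkffkfkkkf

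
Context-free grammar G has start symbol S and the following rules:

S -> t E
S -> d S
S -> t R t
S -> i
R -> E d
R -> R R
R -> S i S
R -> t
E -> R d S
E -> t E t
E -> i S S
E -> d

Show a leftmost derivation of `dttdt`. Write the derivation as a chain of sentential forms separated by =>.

S=>dS=>dtE=>dttEt=>dttdt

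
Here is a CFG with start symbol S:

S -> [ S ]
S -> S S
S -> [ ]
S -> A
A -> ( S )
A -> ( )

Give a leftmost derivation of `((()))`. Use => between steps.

S => A   [S -> A]
A => (S)   [A -> ( S )]
(S) => (A)   [S -> A]
(A) => ((S))   [A -> ( S )]
((S)) => ((A))   [S -> A]
((A)) => ((()))   [A -> ( )]

S=>A=>(S)=>(A)=>((S))=>((A))=>((()))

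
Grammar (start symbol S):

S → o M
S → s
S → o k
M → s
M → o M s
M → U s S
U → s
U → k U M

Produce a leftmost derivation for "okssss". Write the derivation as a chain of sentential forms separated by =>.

S => oM   [S → o M]
oM => oUsS   [M → U s S]
oUsS => okUMsS   [U → k U M]
okUMsS => oksMsS   [U → s]
oksMsS => oksssS   [M → s]
oksssS => okssss   [S → s]

S => oM => oUsS => okUMsS => oksMsS => oksssS => okssss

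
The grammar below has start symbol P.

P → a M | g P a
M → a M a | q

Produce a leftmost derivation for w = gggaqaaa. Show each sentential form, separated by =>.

P=>gPa=>ggPaa=>gggPaaa=>gggaMaaa=>gggaqaaa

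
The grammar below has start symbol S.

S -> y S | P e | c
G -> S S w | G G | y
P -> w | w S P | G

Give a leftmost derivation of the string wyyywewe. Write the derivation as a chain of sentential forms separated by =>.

S => Pe => wSPe => wySPe => wyySPe => wyyySPe => wyyyPePe => wyyywePe => wyyywewe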